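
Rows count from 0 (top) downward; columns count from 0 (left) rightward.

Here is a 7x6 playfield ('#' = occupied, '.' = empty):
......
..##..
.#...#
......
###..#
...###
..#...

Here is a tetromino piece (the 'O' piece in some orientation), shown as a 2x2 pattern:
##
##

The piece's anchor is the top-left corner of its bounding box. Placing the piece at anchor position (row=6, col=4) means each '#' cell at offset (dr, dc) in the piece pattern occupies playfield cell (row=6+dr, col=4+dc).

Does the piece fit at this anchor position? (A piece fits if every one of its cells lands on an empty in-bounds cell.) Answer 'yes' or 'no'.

Answer: no

Derivation:
Check each piece cell at anchor (6, 4):
  offset (0,0) -> (6,4): empty -> OK
  offset (0,1) -> (6,5): empty -> OK
  offset (1,0) -> (7,4): out of bounds -> FAIL
  offset (1,1) -> (7,5): out of bounds -> FAIL
All cells valid: no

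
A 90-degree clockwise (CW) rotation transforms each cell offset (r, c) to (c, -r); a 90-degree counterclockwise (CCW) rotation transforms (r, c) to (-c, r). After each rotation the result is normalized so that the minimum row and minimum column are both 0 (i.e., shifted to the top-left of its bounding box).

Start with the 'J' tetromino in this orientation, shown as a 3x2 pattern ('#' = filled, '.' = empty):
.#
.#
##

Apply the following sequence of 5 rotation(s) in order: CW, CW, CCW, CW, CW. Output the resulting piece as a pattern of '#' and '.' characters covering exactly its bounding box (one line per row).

Answer: ###
..#

Derivation:
Start:
.#
.#
##
After rotation 1 (CW):
#..
###
After rotation 2 (CW):
##
#.
#.
After rotation 3 (CCW):
#..
###
After rotation 4 (CW):
##
#.
#.
After rotation 5 (CW):
###
..#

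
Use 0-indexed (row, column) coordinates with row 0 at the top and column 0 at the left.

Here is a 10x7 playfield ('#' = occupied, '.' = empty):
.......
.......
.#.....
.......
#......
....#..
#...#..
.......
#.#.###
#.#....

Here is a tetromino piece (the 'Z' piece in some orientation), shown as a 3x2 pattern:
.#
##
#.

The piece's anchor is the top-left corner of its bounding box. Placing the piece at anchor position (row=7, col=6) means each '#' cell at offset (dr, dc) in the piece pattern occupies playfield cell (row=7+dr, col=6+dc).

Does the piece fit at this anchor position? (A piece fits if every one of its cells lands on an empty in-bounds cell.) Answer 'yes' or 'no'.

Check each piece cell at anchor (7, 6):
  offset (0,1) -> (7,7): out of bounds -> FAIL
  offset (1,0) -> (8,6): occupied ('#') -> FAIL
  offset (1,1) -> (8,7): out of bounds -> FAIL
  offset (2,0) -> (9,6): empty -> OK
All cells valid: no

Answer: no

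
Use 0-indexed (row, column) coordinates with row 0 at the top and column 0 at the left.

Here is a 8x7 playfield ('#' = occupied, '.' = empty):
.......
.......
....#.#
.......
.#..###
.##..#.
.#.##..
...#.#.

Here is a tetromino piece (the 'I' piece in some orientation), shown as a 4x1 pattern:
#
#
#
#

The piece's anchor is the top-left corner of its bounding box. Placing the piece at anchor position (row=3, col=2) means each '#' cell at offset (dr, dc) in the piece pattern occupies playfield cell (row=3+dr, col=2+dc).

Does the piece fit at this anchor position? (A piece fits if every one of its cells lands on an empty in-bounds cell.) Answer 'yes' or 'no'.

Check each piece cell at anchor (3, 2):
  offset (0,0) -> (3,2): empty -> OK
  offset (1,0) -> (4,2): empty -> OK
  offset (2,0) -> (5,2): occupied ('#') -> FAIL
  offset (3,0) -> (6,2): empty -> OK
All cells valid: no

Answer: no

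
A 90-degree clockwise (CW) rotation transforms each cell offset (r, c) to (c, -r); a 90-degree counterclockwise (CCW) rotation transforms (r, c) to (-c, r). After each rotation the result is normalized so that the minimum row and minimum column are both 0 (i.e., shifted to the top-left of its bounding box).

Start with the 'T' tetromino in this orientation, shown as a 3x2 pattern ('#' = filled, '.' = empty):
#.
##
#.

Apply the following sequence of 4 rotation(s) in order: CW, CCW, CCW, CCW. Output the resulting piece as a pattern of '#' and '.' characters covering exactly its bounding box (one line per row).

Answer: .#
##
.#

Derivation:
Start:
#.
##
#.
After rotation 1 (CW):
###
.#.
After rotation 2 (CCW):
#.
##
#.
After rotation 3 (CCW):
.#.
###
After rotation 4 (CCW):
.#
##
.#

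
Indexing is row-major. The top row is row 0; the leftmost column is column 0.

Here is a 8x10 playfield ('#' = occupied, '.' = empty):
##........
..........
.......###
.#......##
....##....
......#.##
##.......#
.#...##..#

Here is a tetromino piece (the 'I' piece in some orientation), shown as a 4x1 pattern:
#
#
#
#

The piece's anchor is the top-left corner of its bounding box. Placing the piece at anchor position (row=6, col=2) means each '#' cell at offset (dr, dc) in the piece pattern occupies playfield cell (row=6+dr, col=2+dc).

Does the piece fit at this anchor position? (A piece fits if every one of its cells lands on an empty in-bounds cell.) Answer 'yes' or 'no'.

Check each piece cell at anchor (6, 2):
  offset (0,0) -> (6,2): empty -> OK
  offset (1,0) -> (7,2): empty -> OK
  offset (2,0) -> (8,2): out of bounds -> FAIL
  offset (3,0) -> (9,2): out of bounds -> FAIL
All cells valid: no

Answer: no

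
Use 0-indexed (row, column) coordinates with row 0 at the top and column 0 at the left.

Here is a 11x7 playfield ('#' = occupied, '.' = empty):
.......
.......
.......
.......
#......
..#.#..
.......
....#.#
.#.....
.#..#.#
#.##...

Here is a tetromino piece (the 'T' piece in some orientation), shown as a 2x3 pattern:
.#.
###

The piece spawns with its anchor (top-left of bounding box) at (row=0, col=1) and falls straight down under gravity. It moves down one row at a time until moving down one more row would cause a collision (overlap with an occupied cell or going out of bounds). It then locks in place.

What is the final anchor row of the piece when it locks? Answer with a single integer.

Spawn at (row=0, col=1). Try each row:
  row 0: fits
  row 1: fits
  row 2: fits
  row 3: fits
  row 4: blocked -> lock at row 3

Answer: 3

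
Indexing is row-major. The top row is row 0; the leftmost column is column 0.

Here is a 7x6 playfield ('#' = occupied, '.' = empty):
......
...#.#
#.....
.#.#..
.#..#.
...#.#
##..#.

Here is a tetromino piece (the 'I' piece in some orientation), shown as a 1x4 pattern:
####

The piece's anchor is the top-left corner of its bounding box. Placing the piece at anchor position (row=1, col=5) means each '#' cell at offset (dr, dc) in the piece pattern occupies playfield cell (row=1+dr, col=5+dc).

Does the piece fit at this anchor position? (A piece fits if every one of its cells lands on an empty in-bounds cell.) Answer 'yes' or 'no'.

Check each piece cell at anchor (1, 5):
  offset (0,0) -> (1,5): occupied ('#') -> FAIL
  offset (0,1) -> (1,6): out of bounds -> FAIL
  offset (0,2) -> (1,7): out of bounds -> FAIL
  offset (0,3) -> (1,8): out of bounds -> FAIL
All cells valid: no

Answer: no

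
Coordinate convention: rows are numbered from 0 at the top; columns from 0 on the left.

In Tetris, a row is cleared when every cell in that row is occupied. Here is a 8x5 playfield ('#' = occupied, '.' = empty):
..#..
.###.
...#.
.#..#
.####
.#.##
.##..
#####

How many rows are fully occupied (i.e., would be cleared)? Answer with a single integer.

Answer: 1

Derivation:
Check each row:
  row 0: 4 empty cells -> not full
  row 1: 2 empty cells -> not full
  row 2: 4 empty cells -> not full
  row 3: 3 empty cells -> not full
  row 4: 1 empty cell -> not full
  row 5: 2 empty cells -> not full
  row 6: 3 empty cells -> not full
  row 7: 0 empty cells -> FULL (clear)
Total rows cleared: 1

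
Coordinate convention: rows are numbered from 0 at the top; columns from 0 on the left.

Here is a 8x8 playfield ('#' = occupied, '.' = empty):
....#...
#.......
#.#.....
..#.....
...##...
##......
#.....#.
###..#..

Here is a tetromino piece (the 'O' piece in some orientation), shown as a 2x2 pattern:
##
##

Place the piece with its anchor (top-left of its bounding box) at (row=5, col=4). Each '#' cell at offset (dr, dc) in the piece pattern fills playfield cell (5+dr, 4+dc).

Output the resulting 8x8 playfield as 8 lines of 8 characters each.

Answer: ....#...
#.......
#.#.....
..#.....
...##...
##..##..
#...###.
###..#..

Derivation:
Fill (5+0,4+0) = (5,4)
Fill (5+0,4+1) = (5,5)
Fill (5+1,4+0) = (6,4)
Fill (5+1,4+1) = (6,5)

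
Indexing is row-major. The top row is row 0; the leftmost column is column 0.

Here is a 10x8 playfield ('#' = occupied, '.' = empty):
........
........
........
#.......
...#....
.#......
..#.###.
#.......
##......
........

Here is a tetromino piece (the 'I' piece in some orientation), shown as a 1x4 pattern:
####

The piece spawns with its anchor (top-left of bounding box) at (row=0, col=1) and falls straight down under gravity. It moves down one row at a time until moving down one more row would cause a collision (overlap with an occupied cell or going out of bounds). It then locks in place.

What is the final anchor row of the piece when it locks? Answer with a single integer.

Spawn at (row=0, col=1). Try each row:
  row 0: fits
  row 1: fits
  row 2: fits
  row 3: fits
  row 4: blocked -> lock at row 3

Answer: 3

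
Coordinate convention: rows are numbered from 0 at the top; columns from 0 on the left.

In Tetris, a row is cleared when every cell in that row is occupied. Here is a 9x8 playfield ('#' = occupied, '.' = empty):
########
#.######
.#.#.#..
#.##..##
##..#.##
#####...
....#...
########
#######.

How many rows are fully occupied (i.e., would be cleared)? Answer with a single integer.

Check each row:
  row 0: 0 empty cells -> FULL (clear)
  row 1: 1 empty cell -> not full
  row 2: 5 empty cells -> not full
  row 3: 3 empty cells -> not full
  row 4: 3 empty cells -> not full
  row 5: 3 empty cells -> not full
  row 6: 7 empty cells -> not full
  row 7: 0 empty cells -> FULL (clear)
  row 8: 1 empty cell -> not full
Total rows cleared: 2

Answer: 2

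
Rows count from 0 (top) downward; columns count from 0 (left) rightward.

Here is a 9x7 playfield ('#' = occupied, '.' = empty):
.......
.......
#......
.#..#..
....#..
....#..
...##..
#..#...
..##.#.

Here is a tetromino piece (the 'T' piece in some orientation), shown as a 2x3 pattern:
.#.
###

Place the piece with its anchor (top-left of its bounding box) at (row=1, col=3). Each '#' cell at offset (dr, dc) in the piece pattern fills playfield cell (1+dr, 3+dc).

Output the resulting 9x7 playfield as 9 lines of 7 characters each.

Fill (1+0,3+1) = (1,4)
Fill (1+1,3+0) = (2,3)
Fill (1+1,3+1) = (2,4)
Fill (1+1,3+2) = (2,5)

Answer: .......
....#..
#..###.
.#..#..
....#..
....#..
...##..
#..#...
..##.#.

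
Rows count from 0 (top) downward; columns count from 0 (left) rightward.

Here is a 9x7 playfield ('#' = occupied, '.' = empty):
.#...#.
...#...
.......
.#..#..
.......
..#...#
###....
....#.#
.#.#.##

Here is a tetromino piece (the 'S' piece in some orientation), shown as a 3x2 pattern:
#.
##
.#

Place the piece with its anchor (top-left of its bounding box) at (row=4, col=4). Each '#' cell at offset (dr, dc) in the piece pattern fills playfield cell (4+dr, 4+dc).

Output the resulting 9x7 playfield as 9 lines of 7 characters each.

Fill (4+0,4+0) = (4,4)
Fill (4+1,4+0) = (5,4)
Fill (4+1,4+1) = (5,5)
Fill (4+2,4+1) = (6,5)

Answer: .#...#.
...#...
.......
.#..#..
....#..
..#.###
###..#.
....#.#
.#.#.##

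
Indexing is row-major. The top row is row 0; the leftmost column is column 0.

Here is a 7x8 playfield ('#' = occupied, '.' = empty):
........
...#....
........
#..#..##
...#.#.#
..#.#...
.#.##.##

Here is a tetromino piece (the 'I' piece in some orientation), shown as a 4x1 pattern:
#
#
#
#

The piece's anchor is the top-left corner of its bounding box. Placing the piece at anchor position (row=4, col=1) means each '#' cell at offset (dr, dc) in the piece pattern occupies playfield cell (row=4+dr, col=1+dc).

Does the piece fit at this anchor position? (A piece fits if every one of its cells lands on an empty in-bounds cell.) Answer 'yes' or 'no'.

Answer: no

Derivation:
Check each piece cell at anchor (4, 1):
  offset (0,0) -> (4,1): empty -> OK
  offset (1,0) -> (5,1): empty -> OK
  offset (2,0) -> (6,1): occupied ('#') -> FAIL
  offset (3,0) -> (7,1): out of bounds -> FAIL
All cells valid: no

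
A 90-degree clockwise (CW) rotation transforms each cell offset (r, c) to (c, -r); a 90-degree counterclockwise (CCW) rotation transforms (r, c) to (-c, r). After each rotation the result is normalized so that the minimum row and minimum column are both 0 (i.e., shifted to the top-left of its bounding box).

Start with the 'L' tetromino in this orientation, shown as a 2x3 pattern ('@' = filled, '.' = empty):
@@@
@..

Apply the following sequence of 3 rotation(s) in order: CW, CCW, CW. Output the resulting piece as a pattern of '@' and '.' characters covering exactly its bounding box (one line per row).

Answer: @@
.@
.@

Derivation:
Start:
@@@
@..
After rotation 1 (CW):
@@
.@
.@
After rotation 2 (CCW):
@@@
@..
After rotation 3 (CW):
@@
.@
.@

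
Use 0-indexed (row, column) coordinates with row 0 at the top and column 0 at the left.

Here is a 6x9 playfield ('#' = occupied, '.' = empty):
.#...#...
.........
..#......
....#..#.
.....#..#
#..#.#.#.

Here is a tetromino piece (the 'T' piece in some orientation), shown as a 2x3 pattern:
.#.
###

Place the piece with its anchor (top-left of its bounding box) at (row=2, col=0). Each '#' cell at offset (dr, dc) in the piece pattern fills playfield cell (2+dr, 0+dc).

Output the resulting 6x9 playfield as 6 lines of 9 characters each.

Fill (2+0,0+1) = (2,1)
Fill (2+1,0+0) = (3,0)
Fill (2+1,0+1) = (3,1)
Fill (2+1,0+2) = (3,2)

Answer: .#...#...
.........
.##......
###.#..#.
.....#..#
#..#.#.#.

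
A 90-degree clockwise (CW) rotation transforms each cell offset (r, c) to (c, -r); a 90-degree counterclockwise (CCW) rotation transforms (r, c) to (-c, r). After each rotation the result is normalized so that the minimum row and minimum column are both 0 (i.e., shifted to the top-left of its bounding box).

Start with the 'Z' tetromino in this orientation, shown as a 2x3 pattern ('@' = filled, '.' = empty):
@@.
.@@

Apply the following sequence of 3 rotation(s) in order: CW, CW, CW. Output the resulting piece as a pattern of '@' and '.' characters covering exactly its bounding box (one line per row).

Start:
@@.
.@@
After rotation 1 (CW):
.@
@@
@.
After rotation 2 (CW):
@@.
.@@
After rotation 3 (CW):
.@
@@
@.

Answer: .@
@@
@.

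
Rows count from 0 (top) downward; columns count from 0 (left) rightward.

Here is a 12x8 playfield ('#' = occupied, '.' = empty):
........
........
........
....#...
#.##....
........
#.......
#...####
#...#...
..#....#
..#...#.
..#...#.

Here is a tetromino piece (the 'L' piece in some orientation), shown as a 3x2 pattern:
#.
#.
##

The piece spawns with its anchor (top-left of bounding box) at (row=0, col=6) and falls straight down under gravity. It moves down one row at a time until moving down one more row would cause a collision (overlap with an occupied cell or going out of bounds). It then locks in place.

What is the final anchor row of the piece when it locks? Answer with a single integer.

Answer: 4

Derivation:
Spawn at (row=0, col=6). Try each row:
  row 0: fits
  row 1: fits
  row 2: fits
  row 3: fits
  row 4: fits
  row 5: blocked -> lock at row 4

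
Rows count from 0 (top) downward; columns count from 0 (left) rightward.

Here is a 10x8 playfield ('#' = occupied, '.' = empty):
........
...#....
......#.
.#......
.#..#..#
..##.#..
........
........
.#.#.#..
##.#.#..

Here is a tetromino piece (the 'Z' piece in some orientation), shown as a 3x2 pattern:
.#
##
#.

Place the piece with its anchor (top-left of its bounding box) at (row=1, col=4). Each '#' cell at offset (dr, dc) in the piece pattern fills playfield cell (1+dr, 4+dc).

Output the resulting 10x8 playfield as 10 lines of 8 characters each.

Answer: ........
...#.#..
....###.
.#..#...
.#..#..#
..##.#..
........
........
.#.#.#..
##.#.#..

Derivation:
Fill (1+0,4+1) = (1,5)
Fill (1+1,4+0) = (2,4)
Fill (1+1,4+1) = (2,5)
Fill (1+2,4+0) = (3,4)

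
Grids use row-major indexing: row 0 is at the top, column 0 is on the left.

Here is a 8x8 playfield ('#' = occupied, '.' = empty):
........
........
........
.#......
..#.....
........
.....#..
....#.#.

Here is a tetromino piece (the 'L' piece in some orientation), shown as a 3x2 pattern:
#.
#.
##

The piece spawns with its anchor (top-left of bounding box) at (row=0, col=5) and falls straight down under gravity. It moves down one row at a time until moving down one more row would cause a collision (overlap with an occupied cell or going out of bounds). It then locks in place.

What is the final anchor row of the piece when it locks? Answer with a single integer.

Spawn at (row=0, col=5). Try each row:
  row 0: fits
  row 1: fits
  row 2: fits
  row 3: fits
  row 4: blocked -> lock at row 3

Answer: 3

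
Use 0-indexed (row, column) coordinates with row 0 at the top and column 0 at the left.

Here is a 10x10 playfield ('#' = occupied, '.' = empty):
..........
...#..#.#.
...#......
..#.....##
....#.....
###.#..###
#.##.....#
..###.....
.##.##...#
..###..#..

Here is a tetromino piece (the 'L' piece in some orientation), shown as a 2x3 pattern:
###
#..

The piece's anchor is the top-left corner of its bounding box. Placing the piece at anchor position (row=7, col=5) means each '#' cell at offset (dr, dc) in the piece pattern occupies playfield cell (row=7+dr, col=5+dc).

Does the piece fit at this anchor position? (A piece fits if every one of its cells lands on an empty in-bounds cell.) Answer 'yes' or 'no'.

Check each piece cell at anchor (7, 5):
  offset (0,0) -> (7,5): empty -> OK
  offset (0,1) -> (7,6): empty -> OK
  offset (0,2) -> (7,7): empty -> OK
  offset (1,0) -> (8,5): occupied ('#') -> FAIL
All cells valid: no

Answer: no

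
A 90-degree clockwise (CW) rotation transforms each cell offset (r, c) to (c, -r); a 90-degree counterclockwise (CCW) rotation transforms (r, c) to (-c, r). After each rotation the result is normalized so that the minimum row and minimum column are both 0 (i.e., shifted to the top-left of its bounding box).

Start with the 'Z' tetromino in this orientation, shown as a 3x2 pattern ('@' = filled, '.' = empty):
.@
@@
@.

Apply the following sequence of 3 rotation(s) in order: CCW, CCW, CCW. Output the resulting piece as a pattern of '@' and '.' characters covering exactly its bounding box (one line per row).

Answer: @@.
.@@

Derivation:
Start:
.@
@@
@.
After rotation 1 (CCW):
@@.
.@@
After rotation 2 (CCW):
.@
@@
@.
After rotation 3 (CCW):
@@.
.@@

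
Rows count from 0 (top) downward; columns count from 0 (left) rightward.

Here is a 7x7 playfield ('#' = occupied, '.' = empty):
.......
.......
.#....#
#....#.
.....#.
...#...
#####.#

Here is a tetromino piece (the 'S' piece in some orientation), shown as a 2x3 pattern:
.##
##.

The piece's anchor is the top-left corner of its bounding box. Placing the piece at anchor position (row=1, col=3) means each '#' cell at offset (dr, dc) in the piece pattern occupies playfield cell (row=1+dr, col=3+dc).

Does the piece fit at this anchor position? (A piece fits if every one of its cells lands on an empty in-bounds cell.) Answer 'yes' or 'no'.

Answer: yes

Derivation:
Check each piece cell at anchor (1, 3):
  offset (0,1) -> (1,4): empty -> OK
  offset (0,2) -> (1,5): empty -> OK
  offset (1,0) -> (2,3): empty -> OK
  offset (1,1) -> (2,4): empty -> OK
All cells valid: yes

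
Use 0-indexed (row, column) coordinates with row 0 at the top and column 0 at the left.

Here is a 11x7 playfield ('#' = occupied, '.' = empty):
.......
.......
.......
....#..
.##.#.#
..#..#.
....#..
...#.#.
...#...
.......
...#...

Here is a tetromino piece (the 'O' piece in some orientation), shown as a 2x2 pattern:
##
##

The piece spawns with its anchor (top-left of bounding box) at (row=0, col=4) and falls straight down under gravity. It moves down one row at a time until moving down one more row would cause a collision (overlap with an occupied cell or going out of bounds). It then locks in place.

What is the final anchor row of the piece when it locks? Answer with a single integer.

Spawn at (row=0, col=4). Try each row:
  row 0: fits
  row 1: fits
  row 2: blocked -> lock at row 1

Answer: 1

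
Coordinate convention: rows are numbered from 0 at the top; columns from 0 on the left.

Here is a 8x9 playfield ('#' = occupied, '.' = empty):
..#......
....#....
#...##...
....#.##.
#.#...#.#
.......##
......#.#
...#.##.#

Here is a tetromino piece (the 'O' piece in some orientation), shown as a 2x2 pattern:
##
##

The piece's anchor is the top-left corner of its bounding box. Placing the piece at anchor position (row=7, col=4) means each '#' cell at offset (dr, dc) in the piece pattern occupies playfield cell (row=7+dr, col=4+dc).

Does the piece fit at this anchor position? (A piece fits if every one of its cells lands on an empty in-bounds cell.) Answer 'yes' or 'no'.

Answer: no

Derivation:
Check each piece cell at anchor (7, 4):
  offset (0,0) -> (7,4): empty -> OK
  offset (0,1) -> (7,5): occupied ('#') -> FAIL
  offset (1,0) -> (8,4): out of bounds -> FAIL
  offset (1,1) -> (8,5): out of bounds -> FAIL
All cells valid: no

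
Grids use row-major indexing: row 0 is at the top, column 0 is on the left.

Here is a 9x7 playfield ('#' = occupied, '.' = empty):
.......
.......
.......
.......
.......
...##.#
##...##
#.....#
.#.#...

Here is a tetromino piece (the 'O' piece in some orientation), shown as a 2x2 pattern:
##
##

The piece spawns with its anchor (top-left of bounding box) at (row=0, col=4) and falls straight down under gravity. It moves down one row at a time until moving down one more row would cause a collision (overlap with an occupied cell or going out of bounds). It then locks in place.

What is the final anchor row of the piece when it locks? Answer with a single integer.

Spawn at (row=0, col=4). Try each row:
  row 0: fits
  row 1: fits
  row 2: fits
  row 3: fits
  row 4: blocked -> lock at row 3

Answer: 3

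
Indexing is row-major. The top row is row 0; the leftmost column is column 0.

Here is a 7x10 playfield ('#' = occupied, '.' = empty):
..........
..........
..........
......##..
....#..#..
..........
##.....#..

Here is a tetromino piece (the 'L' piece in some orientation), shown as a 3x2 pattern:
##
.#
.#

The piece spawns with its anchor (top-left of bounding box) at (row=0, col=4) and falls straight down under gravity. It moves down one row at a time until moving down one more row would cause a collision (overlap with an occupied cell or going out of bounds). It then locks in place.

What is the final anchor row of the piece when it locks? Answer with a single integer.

Spawn at (row=0, col=4). Try each row:
  row 0: fits
  row 1: fits
  row 2: fits
  row 3: fits
  row 4: blocked -> lock at row 3

Answer: 3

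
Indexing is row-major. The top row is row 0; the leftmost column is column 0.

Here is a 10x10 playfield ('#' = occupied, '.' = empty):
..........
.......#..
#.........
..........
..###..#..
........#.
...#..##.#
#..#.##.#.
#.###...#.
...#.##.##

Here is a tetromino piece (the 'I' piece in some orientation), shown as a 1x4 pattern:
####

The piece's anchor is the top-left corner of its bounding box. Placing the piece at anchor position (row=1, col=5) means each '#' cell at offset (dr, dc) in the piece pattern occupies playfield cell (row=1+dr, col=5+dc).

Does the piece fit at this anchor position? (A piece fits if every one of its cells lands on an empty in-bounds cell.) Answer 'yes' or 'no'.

Check each piece cell at anchor (1, 5):
  offset (0,0) -> (1,5): empty -> OK
  offset (0,1) -> (1,6): empty -> OK
  offset (0,2) -> (1,7): occupied ('#') -> FAIL
  offset (0,3) -> (1,8): empty -> OK
All cells valid: no

Answer: no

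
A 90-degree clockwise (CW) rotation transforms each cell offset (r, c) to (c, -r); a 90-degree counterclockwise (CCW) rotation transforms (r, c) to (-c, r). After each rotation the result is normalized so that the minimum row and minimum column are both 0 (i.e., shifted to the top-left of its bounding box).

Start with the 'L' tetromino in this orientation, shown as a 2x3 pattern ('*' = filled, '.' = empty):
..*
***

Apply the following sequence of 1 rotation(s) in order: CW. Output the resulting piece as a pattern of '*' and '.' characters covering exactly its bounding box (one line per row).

Start:
..*
***
After rotation 1 (CW):
*.
*.
**

Answer: *.
*.
**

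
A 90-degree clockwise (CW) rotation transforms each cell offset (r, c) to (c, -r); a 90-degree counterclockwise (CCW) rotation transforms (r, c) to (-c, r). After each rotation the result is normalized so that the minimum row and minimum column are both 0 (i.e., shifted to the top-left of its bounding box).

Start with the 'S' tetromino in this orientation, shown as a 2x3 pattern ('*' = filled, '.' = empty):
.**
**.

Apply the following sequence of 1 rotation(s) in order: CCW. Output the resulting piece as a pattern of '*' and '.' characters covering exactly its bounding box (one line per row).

Answer: *.
**
.*

Derivation:
Start:
.**
**.
After rotation 1 (CCW):
*.
**
.*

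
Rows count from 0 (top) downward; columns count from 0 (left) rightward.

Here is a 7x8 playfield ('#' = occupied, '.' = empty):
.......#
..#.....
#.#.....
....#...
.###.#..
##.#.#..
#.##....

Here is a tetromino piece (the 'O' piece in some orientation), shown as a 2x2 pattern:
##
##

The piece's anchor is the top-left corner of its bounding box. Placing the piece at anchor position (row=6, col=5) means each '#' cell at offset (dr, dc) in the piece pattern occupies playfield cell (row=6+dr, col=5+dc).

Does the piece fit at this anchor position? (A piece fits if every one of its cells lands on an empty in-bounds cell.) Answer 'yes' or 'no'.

Answer: no

Derivation:
Check each piece cell at anchor (6, 5):
  offset (0,0) -> (6,5): empty -> OK
  offset (0,1) -> (6,6): empty -> OK
  offset (1,0) -> (7,5): out of bounds -> FAIL
  offset (1,1) -> (7,6): out of bounds -> FAIL
All cells valid: no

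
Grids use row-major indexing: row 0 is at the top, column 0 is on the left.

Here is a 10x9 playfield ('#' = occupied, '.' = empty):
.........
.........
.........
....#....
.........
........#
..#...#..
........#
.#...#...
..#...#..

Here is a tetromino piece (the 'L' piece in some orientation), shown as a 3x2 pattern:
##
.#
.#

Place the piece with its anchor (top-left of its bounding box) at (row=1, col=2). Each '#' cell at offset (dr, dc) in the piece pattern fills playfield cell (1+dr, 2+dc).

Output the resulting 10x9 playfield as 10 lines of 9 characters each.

Fill (1+0,2+0) = (1,2)
Fill (1+0,2+1) = (1,3)
Fill (1+1,2+1) = (2,3)
Fill (1+2,2+1) = (3,3)

Answer: .........
..##.....
...#.....
...##....
.........
........#
..#...#..
........#
.#...#...
..#...#..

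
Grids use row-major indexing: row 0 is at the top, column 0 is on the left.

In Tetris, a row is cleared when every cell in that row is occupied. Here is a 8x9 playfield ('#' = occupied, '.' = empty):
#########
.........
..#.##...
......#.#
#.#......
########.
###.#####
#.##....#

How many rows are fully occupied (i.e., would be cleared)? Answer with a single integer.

Check each row:
  row 0: 0 empty cells -> FULL (clear)
  row 1: 9 empty cells -> not full
  row 2: 6 empty cells -> not full
  row 3: 7 empty cells -> not full
  row 4: 7 empty cells -> not full
  row 5: 1 empty cell -> not full
  row 6: 1 empty cell -> not full
  row 7: 5 empty cells -> not full
Total rows cleared: 1

Answer: 1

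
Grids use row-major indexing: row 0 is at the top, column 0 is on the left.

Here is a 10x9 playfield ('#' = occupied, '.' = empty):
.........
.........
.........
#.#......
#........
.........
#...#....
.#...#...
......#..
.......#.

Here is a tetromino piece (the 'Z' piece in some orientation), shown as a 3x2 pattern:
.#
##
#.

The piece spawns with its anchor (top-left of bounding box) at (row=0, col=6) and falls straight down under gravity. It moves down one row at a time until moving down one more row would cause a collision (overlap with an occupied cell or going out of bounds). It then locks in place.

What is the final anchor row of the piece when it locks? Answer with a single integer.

Spawn at (row=0, col=6). Try each row:
  row 0: fits
  row 1: fits
  row 2: fits
  row 3: fits
  row 4: fits
  row 5: fits
  row 6: blocked -> lock at row 5

Answer: 5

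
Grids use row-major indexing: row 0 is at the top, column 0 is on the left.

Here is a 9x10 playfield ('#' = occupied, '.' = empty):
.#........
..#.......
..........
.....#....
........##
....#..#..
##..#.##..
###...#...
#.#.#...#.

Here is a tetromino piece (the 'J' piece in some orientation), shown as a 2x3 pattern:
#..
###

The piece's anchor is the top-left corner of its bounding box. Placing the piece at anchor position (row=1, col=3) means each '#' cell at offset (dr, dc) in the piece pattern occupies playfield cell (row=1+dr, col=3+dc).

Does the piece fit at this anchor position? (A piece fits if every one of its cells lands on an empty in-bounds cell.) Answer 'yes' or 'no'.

Answer: yes

Derivation:
Check each piece cell at anchor (1, 3):
  offset (0,0) -> (1,3): empty -> OK
  offset (1,0) -> (2,3): empty -> OK
  offset (1,1) -> (2,4): empty -> OK
  offset (1,2) -> (2,5): empty -> OK
All cells valid: yes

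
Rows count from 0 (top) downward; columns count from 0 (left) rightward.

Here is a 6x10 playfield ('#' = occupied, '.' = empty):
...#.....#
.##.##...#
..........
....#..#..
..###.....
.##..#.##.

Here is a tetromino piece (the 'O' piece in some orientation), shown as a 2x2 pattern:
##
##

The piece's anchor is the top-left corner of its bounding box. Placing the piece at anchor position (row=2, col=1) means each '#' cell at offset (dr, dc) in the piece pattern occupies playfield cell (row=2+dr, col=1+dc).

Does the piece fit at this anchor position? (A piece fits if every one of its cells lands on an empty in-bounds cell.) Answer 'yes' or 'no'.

Answer: yes

Derivation:
Check each piece cell at anchor (2, 1):
  offset (0,0) -> (2,1): empty -> OK
  offset (0,1) -> (2,2): empty -> OK
  offset (1,0) -> (3,1): empty -> OK
  offset (1,1) -> (3,2): empty -> OK
All cells valid: yes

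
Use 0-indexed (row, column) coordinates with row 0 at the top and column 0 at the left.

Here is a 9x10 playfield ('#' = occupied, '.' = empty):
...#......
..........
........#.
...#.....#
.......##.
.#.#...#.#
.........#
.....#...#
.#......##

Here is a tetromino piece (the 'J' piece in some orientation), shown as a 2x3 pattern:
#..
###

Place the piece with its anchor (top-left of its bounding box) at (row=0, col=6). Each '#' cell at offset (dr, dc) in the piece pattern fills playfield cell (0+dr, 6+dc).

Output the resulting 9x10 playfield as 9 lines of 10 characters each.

Fill (0+0,6+0) = (0,6)
Fill (0+1,6+0) = (1,6)
Fill (0+1,6+1) = (1,7)
Fill (0+1,6+2) = (1,8)

Answer: ...#..#...
......###.
........#.
...#.....#
.......##.
.#.#...#.#
.........#
.....#...#
.#......##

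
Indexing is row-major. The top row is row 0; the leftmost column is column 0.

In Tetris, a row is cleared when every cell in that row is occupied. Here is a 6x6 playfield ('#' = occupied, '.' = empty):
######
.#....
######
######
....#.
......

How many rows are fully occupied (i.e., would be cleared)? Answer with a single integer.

Check each row:
  row 0: 0 empty cells -> FULL (clear)
  row 1: 5 empty cells -> not full
  row 2: 0 empty cells -> FULL (clear)
  row 3: 0 empty cells -> FULL (clear)
  row 4: 5 empty cells -> not full
  row 5: 6 empty cells -> not full
Total rows cleared: 3

Answer: 3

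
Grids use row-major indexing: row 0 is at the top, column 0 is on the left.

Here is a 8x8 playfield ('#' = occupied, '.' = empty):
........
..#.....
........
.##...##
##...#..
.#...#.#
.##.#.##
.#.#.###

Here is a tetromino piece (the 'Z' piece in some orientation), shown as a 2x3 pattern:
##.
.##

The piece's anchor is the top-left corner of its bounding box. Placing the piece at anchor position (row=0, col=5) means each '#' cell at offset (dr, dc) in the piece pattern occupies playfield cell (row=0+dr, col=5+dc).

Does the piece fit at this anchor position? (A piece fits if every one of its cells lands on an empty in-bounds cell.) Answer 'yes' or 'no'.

Check each piece cell at anchor (0, 5):
  offset (0,0) -> (0,5): empty -> OK
  offset (0,1) -> (0,6): empty -> OK
  offset (1,1) -> (1,6): empty -> OK
  offset (1,2) -> (1,7): empty -> OK
All cells valid: yes

Answer: yes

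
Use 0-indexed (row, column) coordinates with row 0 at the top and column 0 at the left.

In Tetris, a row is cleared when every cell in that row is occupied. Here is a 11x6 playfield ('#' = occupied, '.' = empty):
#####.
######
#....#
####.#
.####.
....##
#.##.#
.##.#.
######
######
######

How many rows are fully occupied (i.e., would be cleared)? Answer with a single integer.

Check each row:
  row 0: 1 empty cell -> not full
  row 1: 0 empty cells -> FULL (clear)
  row 2: 4 empty cells -> not full
  row 3: 1 empty cell -> not full
  row 4: 2 empty cells -> not full
  row 5: 4 empty cells -> not full
  row 6: 2 empty cells -> not full
  row 7: 3 empty cells -> not full
  row 8: 0 empty cells -> FULL (clear)
  row 9: 0 empty cells -> FULL (clear)
  row 10: 0 empty cells -> FULL (clear)
Total rows cleared: 4

Answer: 4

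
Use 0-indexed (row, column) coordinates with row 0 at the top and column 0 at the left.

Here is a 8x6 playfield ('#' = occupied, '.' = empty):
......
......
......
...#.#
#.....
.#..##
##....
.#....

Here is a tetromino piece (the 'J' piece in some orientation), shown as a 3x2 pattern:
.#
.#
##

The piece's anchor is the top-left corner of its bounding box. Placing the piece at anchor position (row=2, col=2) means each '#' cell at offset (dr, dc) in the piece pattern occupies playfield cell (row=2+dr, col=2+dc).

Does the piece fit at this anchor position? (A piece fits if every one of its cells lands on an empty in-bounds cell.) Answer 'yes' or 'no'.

Check each piece cell at anchor (2, 2):
  offset (0,1) -> (2,3): empty -> OK
  offset (1,1) -> (3,3): occupied ('#') -> FAIL
  offset (2,0) -> (4,2): empty -> OK
  offset (2,1) -> (4,3): empty -> OK
All cells valid: no

Answer: no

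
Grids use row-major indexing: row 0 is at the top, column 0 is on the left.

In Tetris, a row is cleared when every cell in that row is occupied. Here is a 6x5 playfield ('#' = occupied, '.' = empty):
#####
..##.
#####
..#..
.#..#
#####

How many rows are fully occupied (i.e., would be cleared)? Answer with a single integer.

Answer: 3

Derivation:
Check each row:
  row 0: 0 empty cells -> FULL (clear)
  row 1: 3 empty cells -> not full
  row 2: 0 empty cells -> FULL (clear)
  row 3: 4 empty cells -> not full
  row 4: 3 empty cells -> not full
  row 5: 0 empty cells -> FULL (clear)
Total rows cleared: 3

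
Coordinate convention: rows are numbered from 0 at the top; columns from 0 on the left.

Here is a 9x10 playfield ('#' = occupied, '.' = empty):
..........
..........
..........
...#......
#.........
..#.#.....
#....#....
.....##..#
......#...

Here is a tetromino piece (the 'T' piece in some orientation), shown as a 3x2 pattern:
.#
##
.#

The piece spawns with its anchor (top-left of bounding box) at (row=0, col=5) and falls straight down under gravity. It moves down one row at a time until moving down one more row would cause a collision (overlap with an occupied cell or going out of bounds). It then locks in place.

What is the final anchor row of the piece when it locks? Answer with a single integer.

Answer: 4

Derivation:
Spawn at (row=0, col=5). Try each row:
  row 0: fits
  row 1: fits
  row 2: fits
  row 3: fits
  row 4: fits
  row 5: blocked -> lock at row 4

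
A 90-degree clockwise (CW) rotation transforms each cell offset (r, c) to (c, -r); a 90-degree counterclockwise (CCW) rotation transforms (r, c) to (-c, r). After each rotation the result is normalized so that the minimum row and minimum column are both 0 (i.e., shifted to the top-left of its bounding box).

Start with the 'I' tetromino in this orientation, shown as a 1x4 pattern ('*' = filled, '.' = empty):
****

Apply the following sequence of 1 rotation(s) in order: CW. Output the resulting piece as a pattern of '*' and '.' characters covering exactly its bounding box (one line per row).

Start:
****
After rotation 1 (CW):
*
*
*
*

Answer: *
*
*
*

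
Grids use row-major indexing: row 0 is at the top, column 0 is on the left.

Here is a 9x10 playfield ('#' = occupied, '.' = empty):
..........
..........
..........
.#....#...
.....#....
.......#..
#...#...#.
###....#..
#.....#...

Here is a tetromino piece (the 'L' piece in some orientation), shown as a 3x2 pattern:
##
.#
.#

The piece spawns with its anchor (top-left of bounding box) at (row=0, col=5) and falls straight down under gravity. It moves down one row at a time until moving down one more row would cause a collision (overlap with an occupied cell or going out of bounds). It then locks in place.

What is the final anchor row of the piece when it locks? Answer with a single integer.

Spawn at (row=0, col=5). Try each row:
  row 0: fits
  row 1: blocked -> lock at row 0

Answer: 0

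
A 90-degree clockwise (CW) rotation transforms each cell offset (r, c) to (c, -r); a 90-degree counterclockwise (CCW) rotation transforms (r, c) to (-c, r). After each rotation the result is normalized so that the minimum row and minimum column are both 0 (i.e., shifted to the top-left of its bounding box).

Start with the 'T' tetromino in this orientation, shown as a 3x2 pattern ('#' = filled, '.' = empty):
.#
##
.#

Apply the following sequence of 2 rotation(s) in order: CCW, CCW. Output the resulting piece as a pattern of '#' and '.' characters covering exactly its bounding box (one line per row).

Start:
.#
##
.#
After rotation 1 (CCW):
###
.#.
After rotation 2 (CCW):
#.
##
#.

Answer: #.
##
#.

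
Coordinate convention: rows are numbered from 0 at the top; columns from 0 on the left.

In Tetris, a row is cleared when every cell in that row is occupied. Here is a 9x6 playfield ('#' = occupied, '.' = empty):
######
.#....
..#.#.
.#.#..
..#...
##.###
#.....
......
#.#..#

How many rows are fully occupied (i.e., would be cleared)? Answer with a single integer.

Check each row:
  row 0: 0 empty cells -> FULL (clear)
  row 1: 5 empty cells -> not full
  row 2: 4 empty cells -> not full
  row 3: 4 empty cells -> not full
  row 4: 5 empty cells -> not full
  row 5: 1 empty cell -> not full
  row 6: 5 empty cells -> not full
  row 7: 6 empty cells -> not full
  row 8: 3 empty cells -> not full
Total rows cleared: 1

Answer: 1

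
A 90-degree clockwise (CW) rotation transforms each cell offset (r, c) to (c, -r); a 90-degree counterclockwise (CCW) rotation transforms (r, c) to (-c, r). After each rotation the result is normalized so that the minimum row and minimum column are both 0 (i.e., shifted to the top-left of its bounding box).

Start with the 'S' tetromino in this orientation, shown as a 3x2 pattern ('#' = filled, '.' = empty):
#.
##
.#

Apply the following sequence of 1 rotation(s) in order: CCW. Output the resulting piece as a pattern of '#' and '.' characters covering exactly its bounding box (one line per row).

Start:
#.
##
.#
After rotation 1 (CCW):
.##
##.

Answer: .##
##.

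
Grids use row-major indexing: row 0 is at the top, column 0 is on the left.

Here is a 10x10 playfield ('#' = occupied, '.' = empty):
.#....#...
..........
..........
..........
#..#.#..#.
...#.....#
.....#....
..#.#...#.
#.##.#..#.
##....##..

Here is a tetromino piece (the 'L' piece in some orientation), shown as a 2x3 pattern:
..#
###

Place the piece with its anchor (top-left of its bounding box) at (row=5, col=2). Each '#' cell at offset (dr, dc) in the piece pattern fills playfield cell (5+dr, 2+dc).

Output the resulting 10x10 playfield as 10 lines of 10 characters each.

Answer: .#....#...
..........
..........
..........
#..#.#..#.
...##....#
..####....
..#.#...#.
#.##.#..#.
##....##..

Derivation:
Fill (5+0,2+2) = (5,4)
Fill (5+1,2+0) = (6,2)
Fill (5+1,2+1) = (6,3)
Fill (5+1,2+2) = (6,4)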